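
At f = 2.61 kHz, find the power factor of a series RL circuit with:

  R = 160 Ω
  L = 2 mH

Step 1 — Angular frequency: ω = 2π·f = 2π·2610 = 1.64e+04 rad/s.
Step 2 — Component impedances:
  R: Z = R = 160 Ω
  L: Z = jωL = j·1.64e+04·0.002 = 0 + j32.8 Ω
Step 3 — Series combination: Z_total = R + L = 160 + j32.8 Ω = 163.3∠11.6° Ω.
Step 4 — Power factor: PF = cos(φ) = Re(Z)/|Z| = 160/163.33 = 0.9796.
Step 5 — Type: Im(Z) = 32.8 ⇒ lagging (phase φ = 11.6°).

PF = 0.9796 (lagging, φ = 11.6°)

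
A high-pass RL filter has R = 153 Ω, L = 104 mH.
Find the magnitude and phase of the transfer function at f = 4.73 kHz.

Step 1 — Angular frequency: ω = 2π·4730 = 2.972e+04 rad/s.
Step 2 — Transfer function: H(jω) = jωL/(R + jωL).
Step 3 — Numerator jωL = j·3091; denominator R + jωL = 153 + j3091.
Step 4 — H = 0.9976 + j0.04938.
Step 5 — Magnitude: |H| = 0.9988 (-0.0 dB); phase: φ = 2.8°.

|H| = 0.9988 (-0.0 dB), φ = 2.8°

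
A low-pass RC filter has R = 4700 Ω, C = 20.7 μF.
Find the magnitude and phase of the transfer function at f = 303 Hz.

Step 1 — Angular frequency: ω = 2π·303 = 1904 rad/s.
Step 2 — Transfer function: H(jω) = 1/(1 + jωRC).
Step 3 — Denominator: 1 + jωRC = 1 + j·1904·4700·2.07e-05 = 1 + j185.2.
Step 4 — H = 2.915e-05 - j0.005399.
Step 5 — Magnitude: |H| = 0.005399 (-45.4 dB); phase: φ = -89.7°.

|H| = 0.005399 (-45.4 dB), φ = -89.7°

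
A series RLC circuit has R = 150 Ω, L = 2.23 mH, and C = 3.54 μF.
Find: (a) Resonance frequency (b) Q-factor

Step 1 — Resonance condition Im(Z)=0 gives ω₀ = 1/√(LC).
Step 2 — ω₀ = 1/√(0.00223·3.54e-06) = 1.126e+04 rad/s.
Step 3 — f₀ = ω₀/(2π) = 1791 Hz.
Step 4 — Series Q: Q = ω₀L/R = 1.126e+04·0.00223/150 = 0.1673.

(a) f₀ = 1791 Hz  (b) Q = 0.1673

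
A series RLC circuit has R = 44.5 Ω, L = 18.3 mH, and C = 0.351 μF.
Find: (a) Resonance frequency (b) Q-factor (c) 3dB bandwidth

Step 1 — Resonance: ω₀ = 1/√(LC) = 1/√(0.0183·3.51e-07) = 1.248e+04 rad/s.
Step 2 — f₀ = ω₀/(2π) = 1986 Hz.
Step 3 — Series Q: Q = ω₀L/R = 1.248e+04·0.0183/44.5 = 5.131.
Step 4 — Bandwidth: Δω = ω₀/Q = 2432 rad/s; BW = Δω/(2π) = 387 Hz.

(a) f₀ = 1986 Hz  (b) Q = 5.131  (c) BW = 387 Hz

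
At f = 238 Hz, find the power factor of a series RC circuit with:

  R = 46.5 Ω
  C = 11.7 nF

Step 1 — Angular frequency: ω = 2π·f = 2π·238 = 1495 rad/s.
Step 2 — Component impedances:
  R: Z = R = 46.5 Ω
  C: Z = 1/(jωC) = -j/(ω·C) = 0 - j5.716e+04 Ω
Step 3 — Series combination: Z_total = R + C = 46.5 - j5.716e+04 Ω = 5.716e+04∠-90.0° Ω.
Step 4 — Power factor: PF = cos(φ) = Re(Z)/|Z| = 46.5/57155 = 0.0008136.
Step 5 — Type: Im(Z) = -5.716e+04 ⇒ leading (phase φ = -90.0°).

PF = 0.0008136 (leading, φ = -90.0°)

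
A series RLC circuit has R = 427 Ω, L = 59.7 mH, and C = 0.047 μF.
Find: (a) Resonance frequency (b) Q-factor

Step 1 — Resonance condition Im(Z)=0 gives ω₀ = 1/√(LC).
Step 2 — ω₀ = 1/√(0.0597·4.7e-08) = 1.888e+04 rad/s.
Step 3 — f₀ = ω₀/(2π) = 3005 Hz.
Step 4 — Series Q: Q = ω₀L/R = 1.888e+04·0.0597/427 = 2.639.

(a) f₀ = 3005 Hz  (b) Q = 2.639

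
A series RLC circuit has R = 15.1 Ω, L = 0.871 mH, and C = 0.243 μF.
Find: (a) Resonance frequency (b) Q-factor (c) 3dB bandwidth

Step 1 — Resonance condition Im(Z)=0 gives ω₀ = 1/√(LC).
Step 2 — ω₀ = 1/√(0.000871·2.43e-07) = 6.874e+04 rad/s.
Step 3 — f₀ = ω₀/(2π) = 1.094e+04 Hz.
Step 4 — Series Q: Q = ω₀L/R = 6.874e+04·0.000871/15.1 = 3.965.
Step 5 — 3dB bandwidth: Δω = ω₀/Q = 1.734e+04 rad/s; BW = Δω/(2π) = 2759 Hz.

(a) f₀ = 1.094e+04 Hz  (b) Q = 3.965  (c) BW = 2759 Hz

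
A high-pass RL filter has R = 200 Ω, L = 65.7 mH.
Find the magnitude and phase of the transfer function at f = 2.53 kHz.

Step 1 — Angular frequency: ω = 2π·2530 = 1.59e+04 rad/s.
Step 2 — Transfer function: H(jω) = jωL/(R + jωL).
Step 3 — Numerator jωL = j·1044; denominator R + jωL = 200 + j1044.
Step 4 — H = 0.9646 + j0.1847.
Step 5 — Magnitude: |H| = 0.9822 (-0.2 dB); phase: φ = 10.8°.

|H| = 0.9822 (-0.2 dB), φ = 10.8°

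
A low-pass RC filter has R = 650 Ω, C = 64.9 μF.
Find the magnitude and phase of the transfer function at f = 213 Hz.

Step 1 — Angular frequency: ω = 2π·213 = 1338 rad/s.
Step 2 — Transfer function: H(jω) = 1/(1 + jωRC).
Step 3 — Denominator: 1 + jωRC = 1 + j·1338·650·6.49e-05 = 1 + j56.46.
Step 4 — H = 0.0003136 - j0.01771.
Step 5 — Magnitude: |H| = 0.01771 (-35.0 dB); phase: φ = -89.0°.

|H| = 0.01771 (-35.0 dB), φ = -89.0°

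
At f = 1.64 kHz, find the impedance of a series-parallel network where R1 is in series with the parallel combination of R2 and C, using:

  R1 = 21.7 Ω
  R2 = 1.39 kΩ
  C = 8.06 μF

Step 1 — Angular frequency: ω = 2π·f = 2π·1640 = 1.03e+04 rad/s.
Step 2 — Component impedances:
  R1: Z = R = 21.7 Ω
  R2: Z = R = 1390 Ω
  C: Z = 1/(jωC) = -j/(ω·C) = 0 - j12.04 Ω
Step 3 — Parallel branch: R2 || C = 1/(1/R2 + 1/C) = 0.1043 - j12.04 Ω.
Step 4 — Series with R1: Z_total = R1 + (R2 || C) = 21.8 - j12.04 Ω = 24.91∠-28.9° Ω.

Z = 21.8 - j12.04 Ω = 24.91∠-28.9° Ω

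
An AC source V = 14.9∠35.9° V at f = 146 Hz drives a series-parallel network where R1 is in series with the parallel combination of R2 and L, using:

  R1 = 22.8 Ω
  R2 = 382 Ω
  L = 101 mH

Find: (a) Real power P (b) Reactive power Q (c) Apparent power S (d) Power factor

Step 1 — Angular frequency: ω = 2π·f = 2π·146 = 917.3 rad/s.
Step 2 — Component impedances:
  R1: Z = R = 22.8 Ω
  R2: Z = R = 382 Ω
  L: Z = jωL = j·917.3·0.101 = 0 + j92.65 Ω
Step 3 — Parallel branch: R2 || L = 1/(1/R2 + 1/L) = 21.22 + j87.5 Ω.
Step 4 — Series with R1: Z_total = R1 + (R2 || L) = 44.02 + j87.5 Ω = 97.95∠63.3° Ω.
Step 5 — Source phasor: V = 14.9∠35.9° V = 12.07 + j8.737 V.
Step 6 — Current: I = V / Z = 0.1351 - j0.06998 A = 0.1521∠-27.4° A.
Step 7 — Complex power: S = V·I* = 1.019 + j2.025 VA.
Step 8 — Real power: P = Re(S) = 1.019 W.
Step 9 — Reactive power: Q = Im(S) = 2.025 VAR.
Step 10 — Apparent power: |S| = 2.266 VA.
Step 11 — Power factor: PF = P/|S| = 0.4494 (lagging).

(a) P = 1.019 W  (b) Q = 2.025 VAR  (c) S = 2.266 VA  (d) PF = 0.4494 (lagging)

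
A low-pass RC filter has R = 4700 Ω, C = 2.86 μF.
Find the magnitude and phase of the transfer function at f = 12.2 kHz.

Step 1 — Angular frequency: ω = 2π·1.22e+04 = 7.665e+04 rad/s.
Step 2 — Transfer function: H(jω) = 1/(1 + jωRC).
Step 3 — Denominator: 1 + jωRC = 1 + j·7.665e+04·4700·2.86e-06 = 1 + j1030.
Step 4 — H = 9.419e-07 - j0.0009705.
Step 5 — Magnitude: |H| = 0.0009705 (-60.3 dB); phase: φ = -89.9°.

|H| = 0.0009705 (-60.3 dB), φ = -89.9°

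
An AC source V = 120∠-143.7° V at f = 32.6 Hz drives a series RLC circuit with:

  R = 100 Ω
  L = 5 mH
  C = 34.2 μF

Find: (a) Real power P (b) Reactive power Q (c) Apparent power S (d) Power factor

Step 1 — Angular frequency: ω = 2π·f = 2π·32.6 = 204.8 rad/s.
Step 2 — Component impedances:
  R: Z = R = 100 Ω
  L: Z = jωL = j·204.8·0.005 = 0 + j1.024 Ω
  C: Z = 1/(jωC) = -j/(ω·C) = 0 - j142.8 Ω
Step 3 — Series combination: Z_total = R + L + C = 100 - j141.7 Ω = 173.5∠-54.8° Ω.
Step 4 — Source phasor: V = 120∠-143.7° V = -96.71 - j71.04 V.
Step 5 — Current: I = V / Z = 0.01321 - j0.6917 A = 0.6918∠-88.9° A.
Step 6 — Complex power: S = V·I* = 47.86 - j67.83 VA.
Step 7 — Real power: P = Re(S) = 47.86 W.
Step 8 — Reactive power: Q = Im(S) = -67.83 VAR.
Step 9 — Apparent power: |S| = 83.02 VA.
Step 10 — Power factor: PF = P/|S| = 0.5765 (leading).

(a) P = 47.86 W  (b) Q = -67.83 VAR  (c) S = 83.02 VA  (d) PF = 0.5765 (leading)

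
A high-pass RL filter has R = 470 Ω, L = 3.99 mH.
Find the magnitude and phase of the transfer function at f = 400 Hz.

Step 1 — Angular frequency: ω = 2π·400 = 2513 rad/s.
Step 2 — Transfer function: H(jω) = jωL/(R + jωL).
Step 3 — Numerator jωL = j·10.03; denominator R + jωL = 470 + j10.03.
Step 4 — H = 0.000455 + j0.02133.
Step 5 — Magnitude: |H| = 0.02133 (-33.4 dB); phase: φ = 88.8°.

|H| = 0.02133 (-33.4 dB), φ = 88.8°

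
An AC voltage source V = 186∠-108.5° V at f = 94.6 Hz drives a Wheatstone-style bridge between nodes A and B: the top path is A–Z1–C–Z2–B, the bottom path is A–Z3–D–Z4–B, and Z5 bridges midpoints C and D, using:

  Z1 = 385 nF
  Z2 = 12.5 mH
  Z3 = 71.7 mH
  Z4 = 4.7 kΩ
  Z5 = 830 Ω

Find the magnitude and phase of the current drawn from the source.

Step 1 — Angular frequency: ω = 2π·f = 2π·94.6 = 594.4 rad/s.
Step 2 — Component impedances:
  Z1: Z = 1/(jωC) = -j/(ω·C) = 0 - j4370 Ω
  Z2: Z = jωL = j·594.4·0.0125 = 0 + j7.43 Ω
  Z3: Z = jωL = j·594.4·0.0717 = 0 + j42.62 Ω
  Z4: Z = R = 4700 Ω
  Z5: Z = R = 830 Ω
Step 3 — Bridge requires nodal analysis (the Z5 bridge couples midpoints C and D, so the two paths cannot be reduced to a simple series/parallel combination). Setting node B to ground and injecting 1 A at node A, the 3-node admittance system at A, C, D solves to V_A = Z_AB = 700.5 - j65.81 Ω = 703.6∠-5.4° Ω.
Step 4 — Source phasor: V = 186∠-108.5° V = -59.02 - j176.4 V.
Step 5 — Ohm's law: I = V / Z_total = (-59.02 - j176.4) / (700.5 - j65.81) = -0.06007 - j0.2575 A.
Step 6 — Convert to polar: |I| = 0.2644 A, ∠I = -103.1°.

I = 0.2644∠-103.1° A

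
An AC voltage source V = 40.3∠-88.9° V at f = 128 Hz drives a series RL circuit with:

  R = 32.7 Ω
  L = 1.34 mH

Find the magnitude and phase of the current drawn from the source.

Step 1 — Angular frequency: ω = 2π·f = 2π·128 = 804.2 rad/s.
Step 2 — Component impedances:
  R: Z = R = 32.7 Ω
  L: Z = jωL = j·804.2·0.00134 = 0 + j1.078 Ω
Step 3 — Series combination: Z_total = R + L = 32.7 + j1.078 Ω = 32.72∠1.9° Ω.
Step 4 — Source phasor: V = 40.3∠-88.9° V = 0.7737 - j40.29 V.
Step 5 — Ohm's law: I = V / Z_total = (0.7737 - j40.29) / (32.7 + j1.078) = -0.01693 - j1.232 A.
Step 6 — Convert to polar: |I| = 1.232 A, ∠I = -90.8°.

I = 1.232∠-90.8° A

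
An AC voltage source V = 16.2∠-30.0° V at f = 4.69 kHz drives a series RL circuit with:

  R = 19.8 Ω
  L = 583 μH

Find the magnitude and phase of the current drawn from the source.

Step 1 — Angular frequency: ω = 2π·f = 2π·4690 = 2.947e+04 rad/s.
Step 2 — Component impedances:
  R: Z = R = 19.8 Ω
  L: Z = jωL = j·2.947e+04·0.000583 = 0 + j17.18 Ω
Step 3 — Series combination: Z_total = R + L = 19.8 + j17.18 Ω = 26.21∠40.9° Ω.
Step 4 — Source phasor: V = 16.2∠-30.0° V = 14.03 - j8.1 V.
Step 5 — Ohm's law: I = V / Z_total = (14.03 - j8.1) / (19.8 + j17.18) = 0.2017 - j0.5841 A.
Step 6 — Convert to polar: |I| = 0.618 A, ∠I = -70.9°.

I = 0.618∠-70.9° A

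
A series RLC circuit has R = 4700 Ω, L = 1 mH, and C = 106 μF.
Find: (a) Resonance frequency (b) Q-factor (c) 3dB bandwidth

Step 1 — Resonance condition Im(Z)=0 gives ω₀ = 1/√(LC).
Step 2 — ω₀ = 1/√(0.001·0.000106) = 3071 rad/s.
Step 3 — f₀ = ω₀/(2π) = 488.8 Hz.
Step 4 — Series Q: Q = ω₀L/R = 3071·0.001/4700 = 0.0006535.
Step 5 — 3dB bandwidth: Δω = ω₀/Q = 4.7e+06 rad/s; BW = Δω/(2π) = 7.48e+05 Hz.

(a) f₀ = 488.8 Hz  (b) Q = 0.0006535  (c) BW = 7.48e+05 Hz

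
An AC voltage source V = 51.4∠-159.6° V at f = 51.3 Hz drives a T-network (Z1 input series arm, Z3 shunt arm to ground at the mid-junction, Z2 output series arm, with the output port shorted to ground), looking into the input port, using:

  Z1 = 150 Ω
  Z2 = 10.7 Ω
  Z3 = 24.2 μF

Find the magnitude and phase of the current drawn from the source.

Step 1 — Angular frequency: ω = 2π·f = 2π·51.3 = 322.3 rad/s.
Step 2 — Component impedances:
  Z1: Z = R = 150 Ω
  Z2: Z = R = 10.7 Ω
  Z3: Z = 1/(jωC) = -j/(ω·C) = 0 - j128.2 Ω
Step 3 — With the output port shorted to ground, the output series arm Z2 runs from the junction to ground; the shunt arm Z3 also runs from the junction to ground. They appear in parallel: Z3 || Z2 = 10.63 - j0.8869 Ω.
Step 4 — Series with input arm Z1: Z_in = Z1 + (Z3 || Z2) = 160.6 - j0.8869 Ω = 160.6∠-0.3° Ω.
Step 5 — Source phasor: V = 51.4∠-159.6° V = -48.18 - j17.92 V.
Step 6 — Ohm's law: I = V / Z_total = (-48.18 - j17.92) / (160.6 - j0.8869) = -0.2993 - j0.1132 A.
Step 7 — Convert to polar: |I| = 0.32 A, ∠I = -159.3°.

I = 0.32∠-159.3° A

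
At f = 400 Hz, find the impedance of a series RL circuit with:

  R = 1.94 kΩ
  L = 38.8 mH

Step 1 — Angular frequency: ω = 2π·f = 2π·400 = 2513 rad/s.
Step 2 — Component impedances:
  R: Z = R = 1940 Ω
  L: Z = jωL = j·2513·0.0388 = 0 + j97.52 Ω
Step 3 — Series combination: Z_total = R + L = 1940 + j97.52 Ω = 1942∠2.9° Ω.

Z = 1940 + j97.52 Ω = 1942∠2.9° Ω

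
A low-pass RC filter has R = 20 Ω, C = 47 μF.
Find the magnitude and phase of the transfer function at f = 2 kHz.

Step 1 — Angular frequency: ω = 2π·2000 = 1.257e+04 rad/s.
Step 2 — Transfer function: H(jω) = 1/(1 + jωRC).
Step 3 — Denominator: 1 + jωRC = 1 + j·1.257e+04·20·4.7e-05 = 1 + j11.81.
Step 4 — H = 0.007116 - j0.08405.
Step 5 — Magnitude: |H| = 0.08436 (-21.5 dB); phase: φ = -85.2°.

|H| = 0.08436 (-21.5 dB), φ = -85.2°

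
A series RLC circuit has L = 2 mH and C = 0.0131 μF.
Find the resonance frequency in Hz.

Step 1 — Resonance condition Im(Z)=0 gives ω₀ = 1/√(LC).
Step 2 — ω₀ = 1/√(0.002·1.31e-08) = 1.954e+05 rad/s.
Step 3 — f₀ = ω₀/(2π) = 3.109e+04 Hz.

f₀ = 3.109e+04 Hz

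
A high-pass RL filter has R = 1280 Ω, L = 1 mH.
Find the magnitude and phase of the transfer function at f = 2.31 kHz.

Step 1 — Angular frequency: ω = 2π·2310 = 1.451e+04 rad/s.
Step 2 — Transfer function: H(jω) = jωL/(R + jωL).
Step 3 — Numerator jωL = j·14.51; denominator R + jωL = 1280 + j14.51.
Step 4 — H = 0.0001286 + j0.01134.
Step 5 — Magnitude: |H| = 0.01134 (-38.9 dB); phase: φ = 89.4°.

|H| = 0.01134 (-38.9 dB), φ = 89.4°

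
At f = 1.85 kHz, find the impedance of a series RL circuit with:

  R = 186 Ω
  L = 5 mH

Step 1 — Angular frequency: ω = 2π·f = 2π·1850 = 1.162e+04 rad/s.
Step 2 — Component impedances:
  R: Z = R = 186 Ω
  L: Z = jωL = j·1.162e+04·0.005 = 0 + j58.12 Ω
Step 3 — Series combination: Z_total = R + L = 186 + j58.12 Ω = 194.9∠17.4° Ω.

Z = 186 + j58.12 Ω = 194.9∠17.4° Ω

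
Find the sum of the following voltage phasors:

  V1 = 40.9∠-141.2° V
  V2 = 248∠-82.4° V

Step 1 — Convert each phasor to rectangular form:
  V1 = 40.9·(cos(-141.2°) + j·sin(-141.2°)) = -31.87 - j25.63 V
  V2 = 248·(cos(-82.4°) + j·sin(-82.4°)) = 32.8 - j245.8 V
Step 2 — Sum components: V_total = 0.9247 - j271.4 V.
Step 3 — Convert to polar: |V_total| = 271.5 V, ∠V_total = -89.8°.

V_total = 271.5∠-89.8° V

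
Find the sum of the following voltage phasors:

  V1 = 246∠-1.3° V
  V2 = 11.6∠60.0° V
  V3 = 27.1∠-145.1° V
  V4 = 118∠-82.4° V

Step 1 — Convert each phasor to rectangular form:
  V1 = 246·(cos(-1.3°) + j·sin(-1.3°)) = 245.9 - j5.581 V
  V2 = 11.6·(cos(60.0°) + j·sin(60.0°)) = 5.8 + j10.05 V
  V3 = 27.1·(cos(-145.1°) + j·sin(-145.1°)) = -22.23 - j15.51 V
  V4 = 118·(cos(-82.4°) + j·sin(-82.4°)) = 15.61 - j117 V
Step 2 — Sum components: V_total = 245.1 - j128 V.
Step 3 — Convert to polar: |V_total| = 276.5 V, ∠V_total = -27.6°.

V_total = 276.5∠-27.6° V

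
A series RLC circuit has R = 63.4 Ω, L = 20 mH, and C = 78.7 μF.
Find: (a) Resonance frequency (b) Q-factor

Step 1 — Resonance condition Im(Z)=0 gives ω₀ = 1/√(LC).
Step 2 — ω₀ = 1/√(0.02·7.87e-05) = 797.1 rad/s.
Step 3 — f₀ = ω₀/(2π) = 126.9 Hz.
Step 4 — Series Q: Q = ω₀L/R = 797.1·0.02/63.4 = 0.2514.

(a) f₀ = 126.9 Hz  (b) Q = 0.2514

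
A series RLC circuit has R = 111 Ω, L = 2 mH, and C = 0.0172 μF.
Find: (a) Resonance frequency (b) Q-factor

Step 1 — Resonance condition Im(Z)=0 gives ω₀ = 1/√(LC).
Step 2 — ω₀ = 1/√(0.002·1.72e-08) = 1.705e+05 rad/s.
Step 3 — f₀ = ω₀/(2π) = 2.714e+04 Hz.
Step 4 — Series Q: Q = ω₀L/R = 1.705e+05·0.002/111 = 3.072.

(a) f₀ = 2.714e+04 Hz  (b) Q = 3.072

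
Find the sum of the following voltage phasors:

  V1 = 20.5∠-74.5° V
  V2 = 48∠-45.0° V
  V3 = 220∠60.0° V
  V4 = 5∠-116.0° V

Step 1 — Convert each phasor to rectangular form:
  V1 = 20.5·(cos(-74.5°) + j·sin(-74.5°)) = 5.478 - j19.75 V
  V2 = 48·(cos(-45.0°) + j·sin(-45.0°)) = 33.94 - j33.94 V
  V3 = 220·(cos(60.0°) + j·sin(60.0°)) = 110 + j190.5 V
  V4 = 5·(cos(-116.0°) + j·sin(-116.0°)) = -2.192 - j4.494 V
Step 2 — Sum components: V_total = 147.2 + j132.3 V.
Step 3 — Convert to polar: |V_total| = 198 V, ∠V_total = 42.0°.

V_total = 198∠42.0° V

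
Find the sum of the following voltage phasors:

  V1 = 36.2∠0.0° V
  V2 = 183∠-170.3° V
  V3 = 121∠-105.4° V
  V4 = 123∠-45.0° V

Step 1 — Convert each phasor to rectangular form:
  V1 = 36.2·(cos(0.0°) + j·sin(0.0°)) = 36.2 V
  V2 = 183·(cos(-170.3°) + j·sin(-170.3°)) = -180.4 - j30.83 V
  V3 = 121·(cos(-105.4°) + j·sin(-105.4°)) = -32.13 - j116.7 V
  V4 = 123·(cos(-45.0°) + j·sin(-45.0°)) = 86.97 - j86.97 V
Step 2 — Sum components: V_total = -89.34 - j234.5 V.
Step 3 — Convert to polar: |V_total| = 250.9 V, ∠V_total = -110.9°.

V_total = 250.9∠-110.9° V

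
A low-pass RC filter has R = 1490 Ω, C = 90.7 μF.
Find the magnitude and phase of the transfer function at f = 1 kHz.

Step 1 — Angular frequency: ω = 2π·1000 = 6283 rad/s.
Step 2 — Transfer function: H(jω) = 1/(1 + jωRC).
Step 3 — Denominator: 1 + jωRC = 1 + j·6283·1490·9.07e-05 = 1 + j849.1.
Step 4 — H = 1.387e-06 - j0.001178.
Step 5 — Magnitude: |H| = 0.001178 (-58.6 dB); phase: φ = -89.9°.

|H| = 0.001178 (-58.6 dB), φ = -89.9°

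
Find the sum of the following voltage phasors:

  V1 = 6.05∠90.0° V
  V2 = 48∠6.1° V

Step 1 — Convert each phasor to rectangular form:
  V1 = 6.05·(cos(90.0°) + j·sin(90.0°)) = 0 + j6.05 V
  V2 = 48·(cos(6.1°) + j·sin(6.1°)) = 47.73 + j5.101 V
Step 2 — Sum components: V_total = 47.73 + j11.15 V.
Step 3 — Convert to polar: |V_total| = 49.01 V, ∠V_total = 13.2°.

V_total = 49.01∠13.2° V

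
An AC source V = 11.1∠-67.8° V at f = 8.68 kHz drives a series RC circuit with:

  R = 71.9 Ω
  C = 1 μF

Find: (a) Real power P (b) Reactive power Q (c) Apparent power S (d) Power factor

Step 1 — Angular frequency: ω = 2π·f = 2π·8680 = 5.454e+04 rad/s.
Step 2 — Component impedances:
  R: Z = R = 71.9 Ω
  C: Z = 1/(jωC) = -j/(ω·C) = 0 - j18.34 Ω
Step 3 — Series combination: Z_total = R + C = 71.9 - j18.34 Ω = 74.2∠-14.3° Ω.
Step 4 — Source phasor: V = 11.1∠-67.8° V = 4.194 - j10.28 V.
Step 5 — Current: I = V / Z = 0.089 - j0.1202 A = 0.1496∠-53.5° A.
Step 6 — Complex power: S = V·I* = 1.609 - j0.4103 VA.
Step 7 — Real power: P = Re(S) = 1.609 W.
Step 8 — Reactive power: Q = Im(S) = -0.4103 VAR.
Step 9 — Apparent power: |S| = 1.66 VA.
Step 10 — Power factor: PF = P/|S| = 0.969 (leading).

(a) P = 1.609 W  (b) Q = -0.4103 VAR  (c) S = 1.66 VA  (d) PF = 0.969 (leading)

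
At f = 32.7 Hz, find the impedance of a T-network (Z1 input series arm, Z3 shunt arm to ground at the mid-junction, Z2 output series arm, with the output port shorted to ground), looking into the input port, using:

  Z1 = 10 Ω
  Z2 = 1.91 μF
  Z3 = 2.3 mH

Step 1 — Angular frequency: ω = 2π·f = 2π·32.7 = 205.5 rad/s.
Step 2 — Component impedances:
  Z1: Z = R = 10 Ω
  Z2: Z = 1/(jωC) = -j/(ω·C) = 0 - j2548 Ω
  Z3: Z = jωL = j·205.5·0.0023 = 0 + j0.4726 Ω
Step 3 — With the output port shorted to ground, the output series arm Z2 runs from the junction to ground; the shunt arm Z3 also runs from the junction to ground. They appear in parallel: Z3 || Z2 = 0 + j0.4726 Ω.
Step 4 — Series with input arm Z1: Z_in = Z1 + (Z3 || Z2) = 10 + j0.4726 Ω = 10.01∠2.7° Ω.

Z = 10 + j0.4726 Ω = 10.01∠2.7° Ω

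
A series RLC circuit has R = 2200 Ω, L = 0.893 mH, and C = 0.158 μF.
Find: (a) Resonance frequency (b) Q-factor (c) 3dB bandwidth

Step 1 — Resonance: ω₀ = 1/√(LC) = 1/√(0.000893·1.58e-07) = 8.419e+04 rad/s.
Step 2 — f₀ = ω₀/(2π) = 1.34e+04 Hz.
Step 3 — Series Q: Q = ω₀L/R = 8.419e+04·0.000893/2200 = 0.03417.
Step 4 — Bandwidth: Δω = ω₀/Q = 2.464e+06 rad/s; BW = Δω/(2π) = 3.921e+05 Hz.

(a) f₀ = 1.34e+04 Hz  (b) Q = 0.03417  (c) BW = 3.921e+05 Hz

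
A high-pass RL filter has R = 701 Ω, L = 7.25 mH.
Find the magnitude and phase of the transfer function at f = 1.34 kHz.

Step 1 — Angular frequency: ω = 2π·1340 = 8419 rad/s.
Step 2 — Transfer function: H(jω) = jωL/(R + jωL).
Step 3 — Numerator jωL = j·61.04; denominator R + jωL = 701 + j61.04.
Step 4 — H = 0.007525 + j0.08642.
Step 5 — Magnitude: |H| = 0.08675 (-21.2 dB); phase: φ = 85.0°.

|H| = 0.08675 (-21.2 dB), φ = 85.0°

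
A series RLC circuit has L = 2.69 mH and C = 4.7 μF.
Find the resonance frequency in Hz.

Step 1 — Resonance condition Im(Z)=0 gives ω₀ = 1/√(LC).
Step 2 — ω₀ = 1/√(0.00269·4.7e-06) = 8894 rad/s.
Step 3 — f₀ = ω₀/(2π) = 1415 Hz.

f₀ = 1415 Hz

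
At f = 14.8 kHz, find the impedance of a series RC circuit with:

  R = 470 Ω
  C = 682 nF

Step 1 — Angular frequency: ω = 2π·f = 2π·1.48e+04 = 9.299e+04 rad/s.
Step 2 — Component impedances:
  R: Z = R = 470 Ω
  C: Z = 1/(jωC) = -j/(ω·C) = 0 - j15.77 Ω
Step 3 — Series combination: Z_total = R + C = 470 - j15.77 Ω = 470.3∠-1.9° Ω.

Z = 470 - j15.77 Ω = 470.3∠-1.9° Ω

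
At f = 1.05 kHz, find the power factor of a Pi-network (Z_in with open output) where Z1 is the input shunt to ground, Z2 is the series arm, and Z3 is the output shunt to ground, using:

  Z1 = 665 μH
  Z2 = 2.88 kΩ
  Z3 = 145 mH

Step 1 — Angular frequency: ω = 2π·f = 2π·1050 = 6597 rad/s.
Step 2 — Component impedances:
  Z1: Z = jωL = j·6597·0.000665 = 0 + j4.387 Ω
  Z2: Z = R = 2880 Ω
  Z3: Z = jωL = j·6597·0.145 = 0 + j956.6 Ω
Step 3 — With open output, the series arm Z2 and the output shunt Z3 appear in series to ground: Z2 + Z3 = 2880 + j956.6 Ω.
Step 4 — Parallel with input shunt Z1: Z_in = Z1 || (Z2 + Z3) = 0.006014 + j4.385 Ω = 4.385∠89.9° Ω.
Step 5 — Power factor: PF = cos(φ) = Re(Z)/|Z| = 0.006014/4.385 = 0.001371.
Step 6 — Type: Im(Z) = 4.385 ⇒ lagging (phase φ = 89.9°).

PF = 0.001371 (lagging, φ = 89.9°)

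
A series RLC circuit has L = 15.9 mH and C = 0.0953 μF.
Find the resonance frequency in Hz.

Step 1 — Resonance condition Im(Z)=0 gives ω₀ = 1/√(LC).
Step 2 — ω₀ = 1/√(0.0159·9.53e-08) = 2.569e+04 rad/s.
Step 3 — f₀ = ω₀/(2π) = 4089 Hz.

f₀ = 4089 Hz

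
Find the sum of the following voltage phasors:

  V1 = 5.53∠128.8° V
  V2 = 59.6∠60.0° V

Step 1 — Convert each phasor to rectangular form:
  V1 = 5.53·(cos(128.8°) + j·sin(128.8°)) = -3.465 + j4.31 V
  V2 = 59.6·(cos(60.0°) + j·sin(60.0°)) = 29.8 + j51.62 V
Step 2 — Sum components: V_total = 26.33 + j55.92 V.
Step 3 — Convert to polar: |V_total| = 61.82 V, ∠V_total = 64.8°.

V_total = 61.82∠64.8° V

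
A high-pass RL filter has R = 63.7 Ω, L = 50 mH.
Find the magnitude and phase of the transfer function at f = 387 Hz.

Step 1 — Angular frequency: ω = 2π·387 = 2432 rad/s.
Step 2 — Transfer function: H(jω) = jωL/(R + jωL).
Step 3 — Numerator jωL = j·121.6; denominator R + jωL = 63.7 + j121.6.
Step 4 — H = 0.7846 + j0.4111.
Step 5 — Magnitude: |H| = 0.8858 (-1.1 dB); phase: φ = 27.7°.

|H| = 0.8858 (-1.1 dB), φ = 27.7°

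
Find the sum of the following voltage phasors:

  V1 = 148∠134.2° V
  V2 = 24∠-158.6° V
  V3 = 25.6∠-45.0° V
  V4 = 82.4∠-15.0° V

Step 1 — Convert each phasor to rectangular form:
  V1 = 148·(cos(134.2°) + j·sin(134.2°)) = -103.2 + j106.1 V
  V2 = 24·(cos(-158.6°) + j·sin(-158.6°)) = -22.35 - j8.757 V
  V3 = 25.6·(cos(-45.0°) + j·sin(-45.0°)) = 18.1 - j18.1 V
  V4 = 82.4·(cos(-15.0°) + j·sin(-15.0°)) = 79.59 - j21.33 V
Step 2 — Sum components: V_total = -27.83 + j57.92 V.
Step 3 — Convert to polar: |V_total| = 64.26 V, ∠V_total = 115.7°.

V_total = 64.26∠115.7° V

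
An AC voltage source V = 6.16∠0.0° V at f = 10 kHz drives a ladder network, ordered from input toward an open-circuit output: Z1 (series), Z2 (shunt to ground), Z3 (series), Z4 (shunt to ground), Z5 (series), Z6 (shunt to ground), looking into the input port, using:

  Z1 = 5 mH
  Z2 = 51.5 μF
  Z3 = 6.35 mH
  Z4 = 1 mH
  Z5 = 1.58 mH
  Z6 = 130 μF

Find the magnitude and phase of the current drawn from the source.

Step 1 — Angular frequency: ω = 2π·f = 2π·1e+04 = 6.283e+04 rad/s.
Step 2 — Component impedances:
  Z1: Z = jωL = j·6.283e+04·0.005 = 0 + j314.2 Ω
  Z2: Z = 1/(jωC) = -j/(ω·C) = 0 - j0.309 Ω
  Z3: Z = jωL = j·6.283e+04·0.00635 = 0 + j399 Ω
  Z4: Z = jωL = j·6.283e+04·0.001 = 0 + j62.83 Ω
  Z5: Z = jωL = j·6.283e+04·0.00158 = 0 + j99.27 Ω
  Z6: Z = 1/(jωC) = -j/(ω·C) = 0 - j0.1224 Ω
Step 3 — Ladder network (open output): work backward from the far end, alternating series and parallel combinations. Z_in = 0 + j313.9 Ω = 313.9∠90.0° Ω.
Step 4 — Source phasor: V = 6.16∠0.0° V = 6.16 V.
Step 5 — Ohm's law: I = V / Z_total = (6.16) / (0 + j313.9) = 0 - j0.01963 A.
Step 6 — Convert to polar: |I| = 0.01963 A, ∠I = -90.0°.

I = 0.01963∠-90.0° A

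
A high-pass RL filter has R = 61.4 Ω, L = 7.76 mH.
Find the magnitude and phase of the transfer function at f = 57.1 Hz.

Step 1 — Angular frequency: ω = 2π·57.1 = 358.8 rad/s.
Step 2 — Transfer function: H(jω) = jωL/(R + jωL).
Step 3 — Numerator jωL = j·2.784; denominator R + jωL = 61.4 + j2.784.
Step 4 — H = 0.002052 + j0.04525.
Step 5 — Magnitude: |H| = 0.0453 (-26.9 dB); phase: φ = 87.4°.

|H| = 0.0453 (-26.9 dB), φ = 87.4°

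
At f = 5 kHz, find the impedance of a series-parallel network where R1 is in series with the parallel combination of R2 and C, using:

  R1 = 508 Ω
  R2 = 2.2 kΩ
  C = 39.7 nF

Step 1 — Angular frequency: ω = 2π·f = 2π·5000 = 3.142e+04 rad/s.
Step 2 — Component impedances:
  R1: Z = R = 508 Ω
  R2: Z = R = 2200 Ω
  C: Z = 1/(jωC) = -j/(ω·C) = 0 - j801.8 Ω
Step 3 — Parallel branch: R2 || C = 1/(1/R2 + 1/C) = 257.9 - j707.8 Ω.
Step 4 — Series with R1: Z_total = R1 + (R2 || C) = 765.9 - j707.8 Ω = 1043∠-42.7° Ω.

Z = 765.9 - j707.8 Ω = 1043∠-42.7° Ω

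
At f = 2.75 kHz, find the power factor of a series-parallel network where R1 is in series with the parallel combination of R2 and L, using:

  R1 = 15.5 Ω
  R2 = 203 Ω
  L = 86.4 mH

Step 1 — Angular frequency: ω = 2π·f = 2π·2750 = 1.728e+04 rad/s.
Step 2 — Component impedances:
  R1: Z = R = 15.5 Ω
  R2: Z = R = 203 Ω
  L: Z = jωL = j·1.728e+04·0.0864 = 0 + j1493 Ω
Step 3 — Parallel branch: R2 || L = 1/(1/R2 + 1/L) = 199.3 + j27.1 Ω.
Step 4 — Series with R1: Z_total = R1 + (R2 || L) = 214.8 + j27.1 Ω = 216.5∠7.2° Ω.
Step 5 — Power factor: PF = cos(φ) = Re(Z)/|Z| = 214.8/216.5 = 0.9921.
Step 6 — Type: Im(Z) = 27.1 ⇒ lagging (phase φ = 7.2°).

PF = 0.9921 (lagging, φ = 7.2°)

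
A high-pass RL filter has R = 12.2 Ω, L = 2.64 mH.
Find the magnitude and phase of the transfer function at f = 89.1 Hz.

Step 1 — Angular frequency: ω = 2π·89.1 = 559.8 rad/s.
Step 2 — Transfer function: H(jω) = jωL/(R + jωL).
Step 3 — Numerator jωL = j·1.478; denominator R + jωL = 12.2 + j1.478.
Step 4 — H = 0.01446 + j0.1194.
Step 5 — Magnitude: |H| = 0.1203 (-18.4 dB); phase: φ = 83.1°.

|H| = 0.1203 (-18.4 dB), φ = 83.1°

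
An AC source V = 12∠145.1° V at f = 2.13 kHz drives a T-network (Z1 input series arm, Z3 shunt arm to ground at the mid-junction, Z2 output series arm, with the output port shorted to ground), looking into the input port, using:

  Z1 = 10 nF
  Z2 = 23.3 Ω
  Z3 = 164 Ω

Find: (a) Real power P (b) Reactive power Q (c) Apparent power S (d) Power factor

Step 1 — Angular frequency: ω = 2π·f = 2π·2130 = 1.338e+04 rad/s.
Step 2 — Component impedances:
  Z1: Z = 1/(jωC) = -j/(ω·C) = 0 - j7472 Ω
  Z2: Z = R = 23.3 Ω
  Z3: Z = R = 164 Ω
Step 3 — With the output port shorted to ground, the output series arm Z2 runs from the junction to ground; the shunt arm Z3 also runs from the junction to ground. They appear in parallel: Z3 || Z2 = 20.4 Ω.
Step 4 — Series with input arm Z1: Z_in = Z1 + (Z3 || Z2) = 20.4 - j7472 Ω = 7472∠-89.8° Ω.
Step 5 — Source phasor: V = 12∠145.1° V = -9.842 + j6.866 V.
Step 6 — Current: I = V / Z = -0.0009224 - j0.001315 A = 0.001606∠-125.1° A.
Step 7 — Complex power: S = V·I* = 5.262e-05 - j0.01927 VA.
Step 8 — Real power: P = Re(S) = 5.262e-05 W.
Step 9 — Reactive power: Q = Im(S) = -0.01927 VAR.
Step 10 — Apparent power: |S| = 0.01927 VA.
Step 11 — Power factor: PF = P/|S| = 0.00273 (leading).

(a) P = 5.262e-05 W  (b) Q = -0.01927 VAR  (c) S = 0.01927 VA  (d) PF = 0.00273 (leading)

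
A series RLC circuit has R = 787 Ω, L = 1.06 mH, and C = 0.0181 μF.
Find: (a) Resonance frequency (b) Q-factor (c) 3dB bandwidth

Step 1 — Resonance condition Im(Z)=0 gives ω₀ = 1/√(LC).
Step 2 — ω₀ = 1/√(0.00106·1.81e-08) = 2.283e+05 rad/s.
Step 3 — f₀ = ω₀/(2π) = 3.634e+04 Hz.
Step 4 — Series Q: Q = ω₀L/R = 2.283e+05·0.00106/787 = 0.3075.
Step 5 — 3dB bandwidth: Δω = ω₀/Q = 7.425e+05 rad/s; BW = Δω/(2π) = 1.182e+05 Hz.

(a) f₀ = 3.634e+04 Hz  (b) Q = 0.3075  (c) BW = 1.182e+05 Hz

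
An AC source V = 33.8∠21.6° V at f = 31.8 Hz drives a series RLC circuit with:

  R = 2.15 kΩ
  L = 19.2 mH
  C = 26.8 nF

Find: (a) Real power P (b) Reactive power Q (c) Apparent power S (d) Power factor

Step 1 — Angular frequency: ω = 2π·f = 2π·31.8 = 199.8 rad/s.
Step 2 — Component impedances:
  R: Z = R = 2150 Ω
  L: Z = jωL = j·199.8·0.0192 = 0 + j3.836 Ω
  C: Z = 1/(jωC) = -j/(ω·C) = 0 - j1.867e+05 Ω
Step 3 — Series combination: Z_total = R + L + C = 2150 - j1.867e+05 Ω = 1.868e+05∠-89.3° Ω.
Step 4 — Source phasor: V = 33.8∠21.6° V = 31.43 + j12.44 V.
Step 5 — Current: I = V / Z = -6.468e-05 + j0.000169 A = 0.000181∠110.9° A.
Step 6 — Complex power: S = V·I* = 7.042e-05 - j0.006117 VA.
Step 7 — Real power: P = Re(S) = 7.042e-05 W.
Step 8 — Reactive power: Q = Im(S) = -0.006117 VAR.
Step 9 — Apparent power: |S| = 0.006117 VA.
Step 10 — Power factor: PF = P/|S| = 0.01151 (leading).

(a) P = 7.042e-05 W  (b) Q = -0.006117 VAR  (c) S = 0.006117 VA  (d) PF = 0.01151 (leading)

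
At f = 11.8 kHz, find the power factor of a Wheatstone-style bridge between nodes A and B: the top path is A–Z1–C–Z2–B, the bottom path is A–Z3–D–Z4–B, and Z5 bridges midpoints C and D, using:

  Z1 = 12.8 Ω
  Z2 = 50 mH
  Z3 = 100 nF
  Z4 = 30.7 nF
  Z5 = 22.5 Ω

Step 1 — Angular frequency: ω = 2π·f = 2π·1.18e+04 = 7.414e+04 rad/s.
Step 2 — Component impedances:
  Z1: Z = R = 12.8 Ω
  Z2: Z = jωL = j·7.414e+04·0.05 = 0 + j3707 Ω
  Z3: Z = 1/(jωC) = -j/(ω·C) = 0 - j134.9 Ω
  Z4: Z = 1/(jωC) = -j/(ω·C) = 0 - j439.3 Ω
  Z5: Z = R = 22.5 Ω
Step 3 — Bridge requires nodal analysis (the Z5 bridge couples midpoints C and D, so the two paths cannot be reduced to a simple series/parallel combination). Setting node B to ground and injecting 1 A at node A, the 3-node admittance system at A, C, D solves to V_A = Z_AB = 39.18 - j508.4 Ω = 509.9∠-85.6° Ω.
Step 4 — Power factor: PF = cos(φ) = Re(Z)/|Z| = 39.176/509.94 = 0.07682.
Step 5 — Type: Im(Z) = -508.4 ⇒ leading (phase φ = -85.6°).

PF = 0.07682 (leading, φ = -85.6°)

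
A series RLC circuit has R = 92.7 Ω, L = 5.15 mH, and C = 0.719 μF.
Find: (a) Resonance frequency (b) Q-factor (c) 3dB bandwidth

Step 1 — Resonance: ω₀ = 1/√(LC) = 1/√(0.00515·7.19e-07) = 1.643e+04 rad/s.
Step 2 — f₀ = ω₀/(2π) = 2615 Hz.
Step 3 — Series Q: Q = ω₀L/R = 1.643e+04·0.00515/92.7 = 0.913.
Step 4 — Bandwidth: Δω = ω₀/Q = 1.8e+04 rad/s; BW = Δω/(2π) = 2865 Hz.

(a) f₀ = 2615 Hz  (b) Q = 0.913  (c) BW = 2865 Hz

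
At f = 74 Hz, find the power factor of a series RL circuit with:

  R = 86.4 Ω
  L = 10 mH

Step 1 — Angular frequency: ω = 2π·f = 2π·74 = 465 rad/s.
Step 2 — Component impedances:
  R: Z = R = 86.4 Ω
  L: Z = jωL = j·465·0.01 = 0 + j4.65 Ω
Step 3 — Series combination: Z_total = R + L = 86.4 + j4.65 Ω = 86.53∠3.1° Ω.
Step 4 — Power factor: PF = cos(φ) = Re(Z)/|Z| = 86.4/86.525 = 0.9986.
Step 5 — Type: Im(Z) = 4.65 ⇒ lagging (phase φ = 3.1°).

PF = 0.9986 (lagging, φ = 3.1°)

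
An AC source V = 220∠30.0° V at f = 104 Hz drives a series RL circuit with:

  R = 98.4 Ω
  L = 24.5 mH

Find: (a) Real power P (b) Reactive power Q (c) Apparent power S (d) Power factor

Step 1 — Angular frequency: ω = 2π·f = 2π·104 = 653.5 rad/s.
Step 2 — Component impedances:
  R: Z = R = 98.4 Ω
  L: Z = jωL = j·653.5·0.0245 = 0 + j16.01 Ω
Step 3 — Series combination: Z_total = R + L = 98.4 + j16.01 Ω = 99.69∠9.2° Ω.
Step 4 — Source phasor: V = 220∠30.0° V = 190.5 + j110 V.
Step 5 — Current: I = V / Z = 2.063 + j0.7822 A = 2.207∠20.8° A.
Step 6 — Complex power: S = V·I* = 479.2 + j77.96 VA.
Step 7 — Real power: P = Re(S) = 479.2 W.
Step 8 — Reactive power: Q = Im(S) = 77.96 VAR.
Step 9 — Apparent power: |S| = 485.5 VA.
Step 10 — Power factor: PF = P/|S| = 0.987 (lagging).

(a) P = 479.2 W  (b) Q = 77.96 VAR  (c) S = 485.5 VA  (d) PF = 0.987 (lagging)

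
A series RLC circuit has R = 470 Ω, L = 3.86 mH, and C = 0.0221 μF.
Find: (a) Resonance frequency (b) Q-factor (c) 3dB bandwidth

Step 1 — Resonance: ω₀ = 1/√(LC) = 1/√(0.00386·2.21e-08) = 1.083e+05 rad/s.
Step 2 — f₀ = ω₀/(2π) = 1.723e+04 Hz.
Step 3 — Series Q: Q = ω₀L/R = 1.083e+05·0.00386/470 = 0.8892.
Step 4 — Bandwidth: Δω = ω₀/Q = 1.218e+05 rad/s; BW = Δω/(2π) = 1.938e+04 Hz.

(a) f₀ = 1.723e+04 Hz  (b) Q = 0.8892  (c) BW = 1.938e+04 Hz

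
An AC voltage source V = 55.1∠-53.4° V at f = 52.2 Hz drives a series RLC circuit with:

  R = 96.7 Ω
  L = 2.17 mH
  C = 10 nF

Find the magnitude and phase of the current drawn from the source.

Step 1 — Angular frequency: ω = 2π·f = 2π·52.2 = 328 rad/s.
Step 2 — Component impedances:
  R: Z = R = 96.7 Ω
  L: Z = jωL = j·328·0.00217 = 0 + j0.7117 Ω
  C: Z = 1/(jωC) = -j/(ω·C) = 0 - j3.049e+05 Ω
Step 3 — Series combination: Z_total = R + L + C = 96.7 - j3.049e+05 Ω = 3.049e+05∠-90.0° Ω.
Step 4 — Source phasor: V = 55.1∠-53.4° V = 32.85 - j44.24 V.
Step 5 — Ohm's law: I = V / Z_total = (32.85 - j44.24) / (96.7 - j3.049e+05) = 0.0001451 + j0.0001077 A.
Step 6 — Convert to polar: |I| = 0.0001807 A, ∠I = 36.6°.

I = 0.0001807∠36.6° A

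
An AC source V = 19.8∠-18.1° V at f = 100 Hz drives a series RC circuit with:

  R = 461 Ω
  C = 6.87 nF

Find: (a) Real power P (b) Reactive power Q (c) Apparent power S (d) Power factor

Step 1 — Angular frequency: ω = 2π·f = 2π·100 = 628.3 rad/s.
Step 2 — Component impedances:
  R: Z = R = 461 Ω
  C: Z = 1/(jωC) = -j/(ω·C) = 0 - j2.317e+05 Ω
Step 3 — Series combination: Z_total = R + C = 461 - j2.317e+05 Ω = 2.317e+05∠-89.9° Ω.
Step 4 — Source phasor: V = 19.8∠-18.1° V = 18.82 - j6.151 V.
Step 5 — Current: I = V / Z = 2.671e-05 + j8.119e-05 A = 8.547e-05∠71.8° A.
Step 6 — Complex power: S = V·I* = 3.367e-06 - j0.001692 VA.
Step 7 — Real power: P = Re(S) = 3.367e-06 W.
Step 8 — Reactive power: Q = Im(S) = -0.001692 VAR.
Step 9 — Apparent power: |S| = 0.001692 VA.
Step 10 — Power factor: PF = P/|S| = 0.00199 (leading).

(a) P = 3.367e-06 W  (b) Q = -0.001692 VAR  (c) S = 0.001692 VA  (d) PF = 0.00199 (leading)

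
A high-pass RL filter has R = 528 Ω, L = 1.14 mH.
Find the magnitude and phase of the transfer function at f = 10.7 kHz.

Step 1 — Angular frequency: ω = 2π·1.07e+04 = 6.723e+04 rad/s.
Step 2 — Transfer function: H(jω) = jωL/(R + jωL).
Step 3 — Numerator jωL = j·76.64; denominator R + jωL = 528 + j76.64.
Step 4 — H = 0.02064 + j0.1422.
Step 5 — Magnitude: |H| = 0.1437 (-16.9 dB); phase: φ = 81.7°.

|H| = 0.1437 (-16.9 dB), φ = 81.7°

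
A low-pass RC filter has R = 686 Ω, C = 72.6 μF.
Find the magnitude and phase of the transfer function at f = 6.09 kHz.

Step 1 — Angular frequency: ω = 2π·6090 = 3.826e+04 rad/s.
Step 2 — Transfer function: H(jω) = 1/(1 + jωRC).
Step 3 — Denominator: 1 + jωRC = 1 + j·3.826e+04·686·7.26e-05 = 1 + j1906.
Step 4 — H = 2.753e-07 - j0.0005247.
Step 5 — Magnitude: |H| = 0.0005247 (-65.6 dB); phase: φ = -90.0°.

|H| = 0.0005247 (-65.6 dB), φ = -90.0°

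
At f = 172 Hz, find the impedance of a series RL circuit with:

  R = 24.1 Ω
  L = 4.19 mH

Step 1 — Angular frequency: ω = 2π·f = 2π·172 = 1081 rad/s.
Step 2 — Component impedances:
  R: Z = R = 24.1 Ω
  L: Z = jωL = j·1081·0.00419 = 0 + j4.528 Ω
Step 3 — Series combination: Z_total = R + L = 24.1 + j4.528 Ω = 24.52∠10.6° Ω.

Z = 24.1 + j4.528 Ω = 24.52∠10.6° Ω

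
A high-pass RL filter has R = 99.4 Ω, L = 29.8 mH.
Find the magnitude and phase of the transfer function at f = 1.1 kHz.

Step 1 — Angular frequency: ω = 2π·1100 = 6912 rad/s.
Step 2 — Transfer function: H(jω) = jωL/(R + jωL).
Step 3 — Numerator jωL = j·206; denominator R + jωL = 99.4 + j206.
Step 4 — H = 0.8111 + j0.3914.
Step 5 — Magnitude: |H| = 0.9006 (-0.9 dB); phase: φ = 25.8°.

|H| = 0.9006 (-0.9 dB), φ = 25.8°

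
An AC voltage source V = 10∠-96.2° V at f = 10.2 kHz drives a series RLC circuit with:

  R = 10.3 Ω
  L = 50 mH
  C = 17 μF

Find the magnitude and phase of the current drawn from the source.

Step 1 — Angular frequency: ω = 2π·f = 2π·1.02e+04 = 6.409e+04 rad/s.
Step 2 — Component impedances:
  R: Z = R = 10.3 Ω
  L: Z = jωL = j·6.409e+04·0.05 = 0 + j3204 Ω
  C: Z = 1/(jωC) = -j/(ω·C) = 0 - j0.9178 Ω
Step 3 — Series combination: Z_total = R + L + C = 10.3 + j3204 Ω = 3204∠89.8° Ω.
Step 4 — Source phasor: V = 10∠-96.2° V = -1.08 - j9.942 V.
Step 5 — Ohm's law: I = V / Z_total = (-1.08 - j9.942) / (10.3 + j3204) = -0.003104 + j0.0003271 A.
Step 6 — Convert to polar: |I| = 0.003122 A, ∠I = 174.0°.

I = 0.003122∠174.0° A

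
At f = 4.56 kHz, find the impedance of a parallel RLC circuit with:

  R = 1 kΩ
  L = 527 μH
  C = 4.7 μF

Step 1 — Angular frequency: ω = 2π·f = 2π·4560 = 2.865e+04 rad/s.
Step 2 — Component impedances:
  R: Z = R = 1000 Ω
  L: Z = jωL = j·2.865e+04·0.000527 = 0 + j15.1 Ω
  C: Z = 1/(jωC) = -j/(ω·C) = 0 - j7.426 Ω
Step 3 — Parallel combination: 1/Z_total = 1/R + 1/L + 1/C; Z_total = 0.2135 - j14.61 Ω = 14.61∠-89.2° Ω.

Z = 0.2135 - j14.61 Ω = 14.61∠-89.2° Ω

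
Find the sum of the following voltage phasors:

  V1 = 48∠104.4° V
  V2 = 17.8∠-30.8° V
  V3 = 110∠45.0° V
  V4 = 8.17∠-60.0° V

Step 1 — Convert each phasor to rectangular form:
  V1 = 48·(cos(104.4°) + j·sin(104.4°)) = -11.94 + j46.49 V
  V2 = 17.8·(cos(-30.8°) + j·sin(-30.8°)) = 15.29 - j9.114 V
  V3 = 110·(cos(45.0°) + j·sin(45.0°)) = 77.78 + j77.78 V
  V4 = 8.17·(cos(-60.0°) + j·sin(-60.0°)) = 4.085 - j7.075 V
Step 2 — Sum components: V_total = 85.22 + j108.1 V.
Step 3 — Convert to polar: |V_total| = 137.6 V, ∠V_total = 51.7°.

V_total = 137.6∠51.7° V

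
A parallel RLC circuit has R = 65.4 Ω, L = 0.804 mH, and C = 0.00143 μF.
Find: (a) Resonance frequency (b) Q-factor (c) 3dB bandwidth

Step 1 — Resonance: ω₀ = 1/√(LC) = 1/√(0.000804·1.43e-09) = 9.326e+05 rad/s.
Step 2 — f₀ = ω₀/(2π) = 1.484e+05 Hz.
Step 3 — Parallel Q: Q = R/(ω₀L) = 65.4/(9.326e+05·0.000804) = 0.08722.
Step 4 — Bandwidth: Δω = ω₀/Q = 1.069e+07 rad/s; BW = Δω/(2π) = 1.702e+06 Hz.

(a) f₀ = 1.484e+05 Hz  (b) Q = 0.08722  (c) BW = 1.702e+06 Hz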